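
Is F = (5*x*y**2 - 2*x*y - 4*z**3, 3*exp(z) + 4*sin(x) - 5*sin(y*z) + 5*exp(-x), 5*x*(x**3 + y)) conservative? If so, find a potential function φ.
No, ∇×F = (5*x + 5*y*cos(y*z) - 3*exp(z), -20*x**3 - 5*y - 12*z**2, -10*x*y + 2*x + 4*cos(x) - 5*exp(-x)) ≠ 0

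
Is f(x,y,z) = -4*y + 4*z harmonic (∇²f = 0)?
Yes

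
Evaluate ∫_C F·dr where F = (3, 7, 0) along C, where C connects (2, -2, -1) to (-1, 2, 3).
19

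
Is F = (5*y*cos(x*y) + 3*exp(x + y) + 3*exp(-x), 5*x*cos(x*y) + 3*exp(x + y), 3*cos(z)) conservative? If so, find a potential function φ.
Yes, F is conservative. φ = 3*exp(x + y) + 3*sin(z) + 5*sin(x*y) - 3*exp(-x)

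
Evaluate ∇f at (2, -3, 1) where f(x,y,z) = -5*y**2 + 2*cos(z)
(0, 30, -2*sin(1))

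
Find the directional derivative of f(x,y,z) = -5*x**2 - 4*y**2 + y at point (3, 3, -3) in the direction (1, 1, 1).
-53*sqrt(3)/3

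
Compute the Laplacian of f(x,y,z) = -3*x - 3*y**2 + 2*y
-6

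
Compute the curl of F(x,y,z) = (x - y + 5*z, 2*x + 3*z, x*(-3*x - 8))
(-3, 6*x + 13, 3)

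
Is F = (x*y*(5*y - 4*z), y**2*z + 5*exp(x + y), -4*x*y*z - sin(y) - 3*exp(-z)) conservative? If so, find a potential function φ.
No, ∇×F = (-4*x*z - y**2 - cos(y), 4*y*(-x + z), -10*x*y + 4*x*z + 5*exp(x + y)) ≠ 0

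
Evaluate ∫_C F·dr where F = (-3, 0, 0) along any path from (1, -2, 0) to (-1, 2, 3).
6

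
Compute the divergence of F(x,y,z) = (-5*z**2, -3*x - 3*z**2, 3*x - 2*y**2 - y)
0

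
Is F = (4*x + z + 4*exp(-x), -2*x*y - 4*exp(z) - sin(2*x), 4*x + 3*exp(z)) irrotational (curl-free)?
No, ∇×F = (4*exp(z), -3, -2*y - 2*cos(2*x))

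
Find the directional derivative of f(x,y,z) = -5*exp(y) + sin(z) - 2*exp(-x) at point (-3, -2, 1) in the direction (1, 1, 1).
sqrt(3)*(-5 + exp(2)*cos(1) + 2*exp(5))*exp(-2)/3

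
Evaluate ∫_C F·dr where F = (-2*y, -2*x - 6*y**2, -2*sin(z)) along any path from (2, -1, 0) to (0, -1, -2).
-6 + 2*cos(2)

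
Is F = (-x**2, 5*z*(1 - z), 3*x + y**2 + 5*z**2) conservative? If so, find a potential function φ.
No, ∇×F = (2*y + 10*z - 5, -3, 0) ≠ 0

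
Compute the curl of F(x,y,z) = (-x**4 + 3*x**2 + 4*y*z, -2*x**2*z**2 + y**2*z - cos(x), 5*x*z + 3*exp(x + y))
(4*x**2*z - y**2 + 3*exp(x + y), 4*y - 5*z - 3*exp(x + y), -4*x*z**2 - 4*z + sin(x))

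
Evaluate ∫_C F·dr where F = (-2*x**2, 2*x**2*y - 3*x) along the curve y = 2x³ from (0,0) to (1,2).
-13/6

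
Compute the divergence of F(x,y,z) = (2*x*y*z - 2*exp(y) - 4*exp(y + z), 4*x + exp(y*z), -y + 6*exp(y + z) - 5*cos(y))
2*y*z + z*exp(y*z) + 6*exp(y + z)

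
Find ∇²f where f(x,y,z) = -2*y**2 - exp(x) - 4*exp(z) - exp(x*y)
-x**2*exp(x*y) - y**2*exp(x*y) - exp(x) - 4*exp(z) - 4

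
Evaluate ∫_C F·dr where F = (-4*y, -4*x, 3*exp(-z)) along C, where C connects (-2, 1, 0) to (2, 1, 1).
-13 - 3*exp(-1)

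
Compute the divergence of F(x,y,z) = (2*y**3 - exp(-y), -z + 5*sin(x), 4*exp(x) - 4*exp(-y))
0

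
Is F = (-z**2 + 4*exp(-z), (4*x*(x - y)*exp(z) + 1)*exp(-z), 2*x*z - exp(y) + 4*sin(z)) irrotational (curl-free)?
No, ∇×F = (-exp(y) + exp(-z), -4*z - 4*exp(-z), 8*x - 4*y)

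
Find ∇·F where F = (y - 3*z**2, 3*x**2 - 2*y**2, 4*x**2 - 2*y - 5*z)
-4*y - 5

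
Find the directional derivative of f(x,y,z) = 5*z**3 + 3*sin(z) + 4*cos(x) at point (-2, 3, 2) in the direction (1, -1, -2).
sqrt(6)*(-20 - cos(2) + 2*sin(2)/3)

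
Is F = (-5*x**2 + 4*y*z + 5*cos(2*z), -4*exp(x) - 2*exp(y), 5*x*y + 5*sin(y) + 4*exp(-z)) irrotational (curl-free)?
No, ∇×F = (5*x + 5*cos(y), -y - 10*sin(2*z), -4*z - 4*exp(x))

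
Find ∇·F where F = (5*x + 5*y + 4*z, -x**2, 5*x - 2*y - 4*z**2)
5 - 8*z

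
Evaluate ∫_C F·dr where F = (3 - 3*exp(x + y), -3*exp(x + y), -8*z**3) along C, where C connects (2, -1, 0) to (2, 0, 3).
-162 - 3*exp(2) + 3*E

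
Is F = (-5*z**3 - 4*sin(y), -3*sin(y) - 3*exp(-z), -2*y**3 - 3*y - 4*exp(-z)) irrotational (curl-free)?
No, ∇×F = (-6*y**2 - 3 - 3*exp(-z), -15*z**2, 4*cos(y))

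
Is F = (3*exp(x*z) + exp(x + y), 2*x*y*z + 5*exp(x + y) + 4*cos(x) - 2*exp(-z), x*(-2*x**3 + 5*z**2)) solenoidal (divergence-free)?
No, ∇·F = 12*x*z + 3*z*exp(x*z) + 6*exp(x + y)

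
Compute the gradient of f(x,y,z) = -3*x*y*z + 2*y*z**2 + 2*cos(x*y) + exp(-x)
(-3*y*z - 2*y*sin(x*y) - exp(-x), -3*x*z - 2*x*sin(x*y) + 2*z**2, y*(-3*x + 4*z))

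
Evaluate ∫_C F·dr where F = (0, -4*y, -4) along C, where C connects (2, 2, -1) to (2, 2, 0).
-4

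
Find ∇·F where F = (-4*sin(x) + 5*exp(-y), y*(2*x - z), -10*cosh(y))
2*x - z - 4*cos(x)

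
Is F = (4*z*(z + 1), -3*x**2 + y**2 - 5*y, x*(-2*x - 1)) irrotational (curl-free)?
No, ∇×F = (0, 4*x + 8*z + 5, -6*x)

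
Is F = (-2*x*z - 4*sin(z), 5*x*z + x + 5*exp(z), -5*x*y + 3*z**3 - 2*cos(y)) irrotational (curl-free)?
No, ∇×F = (-10*x - 5*exp(z) + 2*sin(y), -2*x + 5*y - 4*cos(z), 5*z + 1)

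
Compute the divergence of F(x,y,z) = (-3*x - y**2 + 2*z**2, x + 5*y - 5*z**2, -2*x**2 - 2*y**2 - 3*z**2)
2 - 6*z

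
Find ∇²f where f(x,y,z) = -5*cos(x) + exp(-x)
5*cos(x) + exp(-x)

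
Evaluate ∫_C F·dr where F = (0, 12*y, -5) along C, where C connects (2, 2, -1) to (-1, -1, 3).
-38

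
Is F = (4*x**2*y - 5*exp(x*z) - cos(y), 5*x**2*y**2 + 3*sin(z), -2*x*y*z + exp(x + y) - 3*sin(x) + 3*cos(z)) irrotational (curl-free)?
No, ∇×F = (-2*x*z + exp(x + y) - 3*cos(z), -5*x*exp(x*z) + 2*y*z - exp(x + y) + 3*cos(x), -4*x**2 + 10*x*y**2 - sin(y))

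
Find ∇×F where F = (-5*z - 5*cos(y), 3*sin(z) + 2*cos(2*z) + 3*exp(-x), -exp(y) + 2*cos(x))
(-exp(y) + 4*sin(2*z) - 3*cos(z), 2*sin(x) - 5, -5*sin(y) - 3*exp(-x))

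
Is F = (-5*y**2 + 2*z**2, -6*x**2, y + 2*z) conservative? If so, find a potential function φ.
No, ∇×F = (1, 4*z, -12*x + 10*y) ≠ 0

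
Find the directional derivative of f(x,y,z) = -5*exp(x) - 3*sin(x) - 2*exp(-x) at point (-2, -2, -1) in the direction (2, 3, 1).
sqrt(14)*(-5 - 3*exp(2)*cos(2) + 2*exp(4))*exp(-2)/7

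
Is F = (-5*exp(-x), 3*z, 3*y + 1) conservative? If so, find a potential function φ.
Yes, F is conservative. φ = 3*y*z + z + 5*exp(-x)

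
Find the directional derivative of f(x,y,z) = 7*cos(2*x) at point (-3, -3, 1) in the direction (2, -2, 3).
28*sqrt(17)*sin(6)/17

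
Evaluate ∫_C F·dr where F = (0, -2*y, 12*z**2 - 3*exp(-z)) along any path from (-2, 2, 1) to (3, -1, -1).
-5 + 6*sinh(1)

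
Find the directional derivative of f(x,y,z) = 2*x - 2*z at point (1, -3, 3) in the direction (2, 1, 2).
0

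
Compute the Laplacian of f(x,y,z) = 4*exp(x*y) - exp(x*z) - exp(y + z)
4*x**2*exp(x*y) - x**2*exp(x*z) + 4*y**2*exp(x*y) - z**2*exp(x*z) - 2*exp(y + z)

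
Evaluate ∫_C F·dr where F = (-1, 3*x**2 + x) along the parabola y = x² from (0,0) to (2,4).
82/3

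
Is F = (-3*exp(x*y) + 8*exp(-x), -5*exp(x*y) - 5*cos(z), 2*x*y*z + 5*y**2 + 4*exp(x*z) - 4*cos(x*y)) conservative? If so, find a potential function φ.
No, ∇×F = (2*x*z + 4*x*sin(x*y) + 10*y - 5*sin(z), -2*y*z - 4*y*sin(x*y) - 4*z*exp(x*z), (3*x - 5*y)*exp(x*y)) ≠ 0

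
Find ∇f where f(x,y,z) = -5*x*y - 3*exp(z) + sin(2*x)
(-5*y + 2*cos(2*x), -5*x, -3*exp(z))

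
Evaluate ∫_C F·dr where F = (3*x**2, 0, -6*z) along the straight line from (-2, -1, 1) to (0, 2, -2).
-1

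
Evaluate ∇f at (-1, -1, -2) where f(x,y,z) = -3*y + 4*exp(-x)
(-4*E, -3, 0)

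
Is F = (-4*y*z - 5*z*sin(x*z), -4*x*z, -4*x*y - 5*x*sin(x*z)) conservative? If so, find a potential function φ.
Yes, F is conservative. φ = -4*x*y*z + 5*cos(x*z)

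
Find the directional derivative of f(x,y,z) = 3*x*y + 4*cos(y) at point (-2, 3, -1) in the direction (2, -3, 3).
6*sqrt(22)*(sin(3) + 3)/11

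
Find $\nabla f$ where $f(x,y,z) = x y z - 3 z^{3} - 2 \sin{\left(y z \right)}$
(y*z, z*(x - 2*cos(y*z)), x*y - 2*y*cos(y*z) - 9*z**2)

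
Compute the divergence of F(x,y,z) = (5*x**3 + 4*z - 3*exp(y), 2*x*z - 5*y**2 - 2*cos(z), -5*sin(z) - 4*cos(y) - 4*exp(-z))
15*x**2 - 10*y - 5*cos(z) + 4*exp(-z)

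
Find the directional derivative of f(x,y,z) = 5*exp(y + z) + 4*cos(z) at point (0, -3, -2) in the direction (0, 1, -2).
-sqrt(5)*(5 + 8*exp(5)*sin(2))*exp(-5)/5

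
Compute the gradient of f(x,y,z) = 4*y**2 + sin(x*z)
(z*cos(x*z), 8*y, x*cos(x*z))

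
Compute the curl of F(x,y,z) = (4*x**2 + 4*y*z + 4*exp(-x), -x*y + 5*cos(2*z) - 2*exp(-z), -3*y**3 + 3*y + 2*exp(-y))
(-9*y**2 + 10*sin(2*z) + 3 - 2*exp(-z) - 2*exp(-y), 4*y, -y - 4*z)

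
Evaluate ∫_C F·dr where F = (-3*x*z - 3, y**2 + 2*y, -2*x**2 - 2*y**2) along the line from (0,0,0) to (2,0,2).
-58/3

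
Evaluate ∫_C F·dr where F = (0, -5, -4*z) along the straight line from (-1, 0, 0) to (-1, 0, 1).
-2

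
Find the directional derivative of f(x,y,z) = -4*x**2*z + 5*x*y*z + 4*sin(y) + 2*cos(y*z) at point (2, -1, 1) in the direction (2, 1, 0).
2*sqrt(5)*(-16 + sin(1) + 2*cos(1))/5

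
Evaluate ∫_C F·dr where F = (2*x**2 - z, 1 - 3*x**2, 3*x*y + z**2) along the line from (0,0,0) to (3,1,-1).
49/6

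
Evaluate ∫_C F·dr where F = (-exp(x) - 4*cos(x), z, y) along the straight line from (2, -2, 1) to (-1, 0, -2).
-exp(-1) + 2 + 4*sin(1) + 4*sin(2) + exp(2)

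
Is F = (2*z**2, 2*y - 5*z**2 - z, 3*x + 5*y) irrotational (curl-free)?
No, ∇×F = (10*z + 6, 4*z - 3, 0)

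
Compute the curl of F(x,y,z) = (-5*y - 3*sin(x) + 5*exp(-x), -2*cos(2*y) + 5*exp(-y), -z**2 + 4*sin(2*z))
(0, 0, 5)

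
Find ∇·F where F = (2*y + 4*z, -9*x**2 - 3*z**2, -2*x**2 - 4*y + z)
1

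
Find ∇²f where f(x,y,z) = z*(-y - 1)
0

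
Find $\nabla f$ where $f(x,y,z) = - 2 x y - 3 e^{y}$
(-2*y, -2*x - 3*exp(y), 0)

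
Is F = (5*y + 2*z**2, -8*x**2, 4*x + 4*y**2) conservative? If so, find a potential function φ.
No, ∇×F = (8*y, 4*z - 4, -16*x - 5) ≠ 0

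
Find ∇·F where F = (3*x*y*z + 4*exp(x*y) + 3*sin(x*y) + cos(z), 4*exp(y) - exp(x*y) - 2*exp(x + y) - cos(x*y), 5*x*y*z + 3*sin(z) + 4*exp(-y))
5*x*y - x*exp(x*y) + x*sin(x*y) + 3*y*z + 4*y*exp(x*y) + 3*y*cos(x*y) + 4*exp(y) - 2*exp(x + y) + 3*cos(z)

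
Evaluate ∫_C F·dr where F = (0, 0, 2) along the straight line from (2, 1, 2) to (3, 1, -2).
-8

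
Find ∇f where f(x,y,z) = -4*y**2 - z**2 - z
(0, -8*y, -2*z - 1)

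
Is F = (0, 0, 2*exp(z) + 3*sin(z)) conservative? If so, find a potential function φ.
Yes, F is conservative. φ = 2*exp(z) - 3*cos(z)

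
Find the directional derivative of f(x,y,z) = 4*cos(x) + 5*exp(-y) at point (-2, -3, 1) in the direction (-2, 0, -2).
-2*sqrt(2)*sin(2)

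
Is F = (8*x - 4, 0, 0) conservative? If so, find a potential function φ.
Yes, F is conservative. φ = 4*x*(x - 1)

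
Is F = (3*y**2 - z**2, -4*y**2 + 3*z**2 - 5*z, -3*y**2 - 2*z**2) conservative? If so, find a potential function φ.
No, ∇×F = (-6*y - 6*z + 5, -2*z, -6*y) ≠ 0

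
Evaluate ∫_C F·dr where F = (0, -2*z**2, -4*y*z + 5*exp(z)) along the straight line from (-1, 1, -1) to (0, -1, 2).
-5*exp(-1) + 10 + 5*exp(2)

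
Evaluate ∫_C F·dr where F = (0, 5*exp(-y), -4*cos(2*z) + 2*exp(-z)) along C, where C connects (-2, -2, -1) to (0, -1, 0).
-3*E - 2 - 2*sin(2) + 5*exp(2)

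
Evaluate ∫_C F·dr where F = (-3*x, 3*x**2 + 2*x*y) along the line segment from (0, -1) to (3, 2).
45/2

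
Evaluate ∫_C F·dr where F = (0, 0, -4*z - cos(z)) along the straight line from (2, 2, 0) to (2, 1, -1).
-2 + sin(1)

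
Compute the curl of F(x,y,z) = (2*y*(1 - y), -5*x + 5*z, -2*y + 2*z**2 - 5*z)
(-7, 0, 4*y - 7)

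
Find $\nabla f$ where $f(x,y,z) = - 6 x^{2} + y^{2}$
(-12*x, 2*y, 0)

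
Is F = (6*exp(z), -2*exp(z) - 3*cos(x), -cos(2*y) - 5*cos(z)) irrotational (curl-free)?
No, ∇×F = (2*exp(z) + 2*sin(2*y), 6*exp(z), 3*sin(x))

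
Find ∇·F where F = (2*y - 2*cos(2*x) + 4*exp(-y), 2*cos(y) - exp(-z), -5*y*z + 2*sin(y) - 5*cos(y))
-5*y + 4*sin(2*x) - 2*sin(y)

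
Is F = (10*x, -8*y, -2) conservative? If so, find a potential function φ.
Yes, F is conservative. φ = 5*x**2 - 4*y**2 - 2*z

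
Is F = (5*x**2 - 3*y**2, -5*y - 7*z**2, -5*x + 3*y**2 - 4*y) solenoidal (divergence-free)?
No, ∇·F = 10*x - 5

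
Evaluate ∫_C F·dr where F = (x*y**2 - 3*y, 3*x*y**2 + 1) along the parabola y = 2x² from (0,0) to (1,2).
158/21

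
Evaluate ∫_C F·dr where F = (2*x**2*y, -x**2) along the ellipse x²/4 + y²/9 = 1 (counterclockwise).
-12*pi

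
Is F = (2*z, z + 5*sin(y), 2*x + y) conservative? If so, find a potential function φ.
Yes, F is conservative. φ = 2*x*z + y*z - 5*cos(y)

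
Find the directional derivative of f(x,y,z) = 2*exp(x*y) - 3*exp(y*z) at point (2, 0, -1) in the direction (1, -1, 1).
-7*sqrt(3)/3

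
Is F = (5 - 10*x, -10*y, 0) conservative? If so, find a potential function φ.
Yes, F is conservative. φ = -5*x**2 + 5*x - 5*y**2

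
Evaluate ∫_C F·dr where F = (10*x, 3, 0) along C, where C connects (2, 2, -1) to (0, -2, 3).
-32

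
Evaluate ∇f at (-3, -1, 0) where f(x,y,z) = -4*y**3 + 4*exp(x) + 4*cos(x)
(4*exp(-3) + 4*sin(3), -12, 0)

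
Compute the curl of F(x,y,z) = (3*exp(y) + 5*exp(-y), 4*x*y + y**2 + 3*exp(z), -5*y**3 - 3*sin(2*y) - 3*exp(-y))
(-15*y**2 - 3*exp(z) - 6*cos(2*y) + 3*exp(-y), 0, 4*y - 3*exp(y) + 5*exp(-y))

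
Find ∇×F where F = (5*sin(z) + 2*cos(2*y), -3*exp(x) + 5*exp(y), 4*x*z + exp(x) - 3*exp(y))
(-3*exp(y), -4*z - exp(x) + 5*cos(z), -3*exp(x) + 4*sin(2*y))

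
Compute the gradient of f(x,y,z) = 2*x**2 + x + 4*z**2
(4*x + 1, 0, 8*z)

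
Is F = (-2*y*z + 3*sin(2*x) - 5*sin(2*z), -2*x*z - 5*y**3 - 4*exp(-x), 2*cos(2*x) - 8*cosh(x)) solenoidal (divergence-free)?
No, ∇·F = -15*y**2 + 6*cos(2*x)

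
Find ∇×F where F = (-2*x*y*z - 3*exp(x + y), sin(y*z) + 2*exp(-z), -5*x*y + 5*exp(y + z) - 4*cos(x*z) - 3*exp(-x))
(-5*x - y*cos(y*z) + 5*exp(y + z) + 2*exp(-z), -2*x*y + 5*y - 4*z*sin(x*z) - 3*exp(-x), 2*x*z + 3*exp(x + y))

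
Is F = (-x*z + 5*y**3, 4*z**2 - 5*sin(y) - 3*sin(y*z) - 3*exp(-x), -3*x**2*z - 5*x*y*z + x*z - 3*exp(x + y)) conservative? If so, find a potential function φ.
No, ∇×F = (-5*x*z + 3*y*cos(y*z) - 8*z - 3*exp(x + y), 6*x*z - x + 5*y*z - z + 3*exp(x + y), -15*y**2 + 3*exp(-x)) ≠ 0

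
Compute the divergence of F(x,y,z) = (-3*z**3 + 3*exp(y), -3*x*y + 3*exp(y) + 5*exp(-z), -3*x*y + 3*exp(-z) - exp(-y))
-3*x + 3*exp(y) - 3*exp(-z)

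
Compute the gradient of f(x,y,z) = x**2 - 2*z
(2*x, 0, -2)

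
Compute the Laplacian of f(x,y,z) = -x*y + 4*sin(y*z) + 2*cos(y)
-4*y**2*sin(y*z) - 4*z**2*sin(y*z) - 2*cos(y)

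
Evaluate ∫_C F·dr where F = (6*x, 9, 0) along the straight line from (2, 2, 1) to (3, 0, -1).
-3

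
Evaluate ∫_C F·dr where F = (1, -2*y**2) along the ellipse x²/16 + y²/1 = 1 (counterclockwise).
0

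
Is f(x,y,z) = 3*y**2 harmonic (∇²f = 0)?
No, ∇²f = 6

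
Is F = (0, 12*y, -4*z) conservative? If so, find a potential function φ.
Yes, F is conservative. φ = 6*y**2 - 2*z**2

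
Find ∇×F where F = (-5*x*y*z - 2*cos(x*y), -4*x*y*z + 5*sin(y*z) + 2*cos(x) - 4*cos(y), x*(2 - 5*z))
(y*(4*x - 5*cos(y*z)), -5*x*y + 5*z - 2, 5*x*z - 2*x*sin(x*y) - 4*y*z - 2*sin(x))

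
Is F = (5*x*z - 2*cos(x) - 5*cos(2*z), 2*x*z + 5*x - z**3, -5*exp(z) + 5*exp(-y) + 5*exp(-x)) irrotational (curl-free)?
No, ∇×F = (-2*x + 3*z**2 - 5*exp(-y), 5*x + 10*sin(2*z) + 5*exp(-x), 2*z + 5)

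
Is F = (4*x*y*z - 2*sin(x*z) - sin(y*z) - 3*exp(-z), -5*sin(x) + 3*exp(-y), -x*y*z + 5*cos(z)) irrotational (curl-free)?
No, ∇×F = (-x*z, 4*x*y - 2*x*cos(x*z) + y*z - y*cos(y*z) + 3*exp(-z), -4*x*z + z*cos(y*z) - 5*cos(x))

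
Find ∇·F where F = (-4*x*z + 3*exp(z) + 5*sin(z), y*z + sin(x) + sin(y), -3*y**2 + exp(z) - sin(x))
-3*z + exp(z) + cos(y)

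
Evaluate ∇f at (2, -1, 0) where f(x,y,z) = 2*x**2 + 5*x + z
(13, 0, 1)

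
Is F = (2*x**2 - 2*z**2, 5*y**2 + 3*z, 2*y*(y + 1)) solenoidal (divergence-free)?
No, ∇·F = 4*x + 10*y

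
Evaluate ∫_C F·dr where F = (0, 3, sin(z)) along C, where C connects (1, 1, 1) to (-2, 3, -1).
6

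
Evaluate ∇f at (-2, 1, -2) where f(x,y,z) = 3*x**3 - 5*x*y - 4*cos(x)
(31 - 4*sin(2), 10, 0)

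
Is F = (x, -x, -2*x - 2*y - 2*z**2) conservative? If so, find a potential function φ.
No, ∇×F = (-2, 2, -1) ≠ 0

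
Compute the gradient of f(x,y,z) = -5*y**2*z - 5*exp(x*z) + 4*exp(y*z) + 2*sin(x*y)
(2*y*cos(x*y) - 5*z*exp(x*z), 2*x*cos(x*y) - 10*y*z + 4*z*exp(y*z), -5*x*exp(x*z) - 5*y**2 + 4*y*exp(y*z))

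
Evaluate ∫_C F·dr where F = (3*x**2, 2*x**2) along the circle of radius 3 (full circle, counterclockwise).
0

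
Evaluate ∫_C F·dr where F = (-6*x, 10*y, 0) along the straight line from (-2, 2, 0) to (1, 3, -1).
34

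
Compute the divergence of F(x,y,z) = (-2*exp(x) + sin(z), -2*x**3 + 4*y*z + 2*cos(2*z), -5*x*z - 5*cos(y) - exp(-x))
-5*x + 4*z - 2*exp(x)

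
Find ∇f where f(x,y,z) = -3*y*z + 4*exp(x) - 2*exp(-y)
(4*exp(x), -3*z + 2*exp(-y), -3*y)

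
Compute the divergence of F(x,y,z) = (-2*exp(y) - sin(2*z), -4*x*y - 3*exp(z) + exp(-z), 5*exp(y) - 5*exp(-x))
-4*x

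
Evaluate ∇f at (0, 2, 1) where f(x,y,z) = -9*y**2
(0, -36, 0)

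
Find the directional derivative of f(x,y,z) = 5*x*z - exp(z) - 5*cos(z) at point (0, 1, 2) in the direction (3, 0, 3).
sqrt(2)*(-exp(2) + 5*sin(2) + 10)/2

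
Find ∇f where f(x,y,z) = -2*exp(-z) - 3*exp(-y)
(0, 3*exp(-y), 2*exp(-z))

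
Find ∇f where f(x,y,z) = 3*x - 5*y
(3, -5, 0)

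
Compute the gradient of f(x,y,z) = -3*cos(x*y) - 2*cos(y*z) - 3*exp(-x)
(3*y*sin(x*y) + 3*exp(-x), 3*x*sin(x*y) + 2*z*sin(y*z), 2*y*sin(y*z))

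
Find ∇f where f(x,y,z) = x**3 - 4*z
(3*x**2, 0, -4)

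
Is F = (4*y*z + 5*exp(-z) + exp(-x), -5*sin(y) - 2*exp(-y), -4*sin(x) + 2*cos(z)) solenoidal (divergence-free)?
No, ∇·F = -2*sin(z) - 5*cos(y) + 2*exp(-y) - exp(-x)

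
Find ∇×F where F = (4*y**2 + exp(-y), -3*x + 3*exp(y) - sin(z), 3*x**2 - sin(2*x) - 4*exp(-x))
(cos(z), -6*x + 2*cos(2*x) - 4*exp(-x), -8*y - 3 + exp(-y))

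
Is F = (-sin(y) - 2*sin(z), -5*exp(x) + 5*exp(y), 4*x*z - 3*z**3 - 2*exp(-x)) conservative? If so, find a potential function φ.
No, ∇×F = (0, -4*z - 2*cos(z) - 2*exp(-x), -5*exp(x) + cos(y)) ≠ 0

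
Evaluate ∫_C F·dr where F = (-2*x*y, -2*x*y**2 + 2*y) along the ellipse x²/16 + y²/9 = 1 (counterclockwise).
-54*pi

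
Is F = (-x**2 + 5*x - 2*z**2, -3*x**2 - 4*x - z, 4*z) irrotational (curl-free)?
No, ∇×F = (1, -4*z, -6*x - 4)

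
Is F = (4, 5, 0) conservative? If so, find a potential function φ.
Yes, F is conservative. φ = 4*x + 5*y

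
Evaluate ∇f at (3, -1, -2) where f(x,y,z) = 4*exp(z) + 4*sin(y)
(0, 4*cos(1), 4*exp(-2))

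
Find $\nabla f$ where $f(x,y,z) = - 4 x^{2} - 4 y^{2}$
(-8*x, -8*y, 0)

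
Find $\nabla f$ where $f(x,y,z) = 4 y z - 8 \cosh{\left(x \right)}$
(-8*sinh(x), 4*z, 4*y)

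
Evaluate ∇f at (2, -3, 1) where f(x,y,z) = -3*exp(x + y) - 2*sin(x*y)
(-3*exp(-1) + 6*cos(6), -4*cos(6) - 3*exp(-1), 0)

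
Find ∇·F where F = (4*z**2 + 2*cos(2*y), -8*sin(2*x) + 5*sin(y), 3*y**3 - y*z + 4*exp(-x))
-y + 5*cos(y)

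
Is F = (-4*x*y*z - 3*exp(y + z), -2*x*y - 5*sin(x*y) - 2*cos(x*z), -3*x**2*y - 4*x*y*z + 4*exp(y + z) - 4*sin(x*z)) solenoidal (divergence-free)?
No, ∇·F = -4*x*y - 5*x*cos(x*y) - 4*x*cos(x*z) - 2*x - 4*y*z + 4*exp(y + z)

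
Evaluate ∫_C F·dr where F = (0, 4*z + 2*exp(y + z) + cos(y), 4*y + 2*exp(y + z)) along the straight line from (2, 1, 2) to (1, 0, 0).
-2*exp(3) - 6 - sin(1)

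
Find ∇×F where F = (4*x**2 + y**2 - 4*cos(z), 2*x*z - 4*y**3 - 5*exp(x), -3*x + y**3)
(-2*x + 3*y**2, 4*sin(z) + 3, -2*y + 2*z - 5*exp(x))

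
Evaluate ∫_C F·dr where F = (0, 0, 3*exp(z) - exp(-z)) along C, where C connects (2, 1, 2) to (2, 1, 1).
(3*(1 - E)*exp(3) - 1 + E)*exp(-2)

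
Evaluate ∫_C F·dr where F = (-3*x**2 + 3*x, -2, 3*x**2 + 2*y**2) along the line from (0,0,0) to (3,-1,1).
-11/6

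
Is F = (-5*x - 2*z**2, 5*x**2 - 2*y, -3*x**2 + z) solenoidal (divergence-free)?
No, ∇·F = -6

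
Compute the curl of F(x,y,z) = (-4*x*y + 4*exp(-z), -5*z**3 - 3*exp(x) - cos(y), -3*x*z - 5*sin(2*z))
(15*z**2, 3*z - 4*exp(-z), 4*x - 3*exp(x))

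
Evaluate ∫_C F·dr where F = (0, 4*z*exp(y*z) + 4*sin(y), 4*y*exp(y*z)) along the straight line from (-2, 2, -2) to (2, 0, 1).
4*cos(2) - 4*exp(-4)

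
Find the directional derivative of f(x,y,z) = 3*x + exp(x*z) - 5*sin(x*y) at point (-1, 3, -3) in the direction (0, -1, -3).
sqrt(10)*(-5*cos(3) + 3*exp(3))/10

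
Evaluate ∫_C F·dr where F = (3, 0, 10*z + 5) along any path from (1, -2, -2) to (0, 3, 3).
47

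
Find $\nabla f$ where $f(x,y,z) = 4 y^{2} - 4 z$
(0, 8*y, -4)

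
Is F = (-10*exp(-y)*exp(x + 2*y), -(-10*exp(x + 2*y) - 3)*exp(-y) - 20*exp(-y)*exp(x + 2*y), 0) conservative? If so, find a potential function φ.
Yes, F is conservative. φ = (-10*exp(x + 2*y) - 3)*exp(-y)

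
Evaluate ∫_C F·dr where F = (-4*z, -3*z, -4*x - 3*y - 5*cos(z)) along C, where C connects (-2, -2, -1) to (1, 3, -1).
27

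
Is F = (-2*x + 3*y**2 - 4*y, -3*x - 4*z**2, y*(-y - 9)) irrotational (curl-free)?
No, ∇×F = (-2*y + 8*z - 9, 0, 1 - 6*y)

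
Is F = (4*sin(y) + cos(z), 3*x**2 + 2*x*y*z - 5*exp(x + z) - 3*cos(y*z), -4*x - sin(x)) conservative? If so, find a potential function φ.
No, ∇×F = (-2*x*y - 3*y*sin(y*z) + 5*exp(x + z), -sin(z) + cos(x) + 4, 6*x + 2*y*z - 5*exp(x + z) - 4*cos(y)) ≠ 0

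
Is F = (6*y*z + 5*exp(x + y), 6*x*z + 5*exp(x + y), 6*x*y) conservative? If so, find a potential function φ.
Yes, F is conservative. φ = 6*x*y*z + 5*exp(x + y)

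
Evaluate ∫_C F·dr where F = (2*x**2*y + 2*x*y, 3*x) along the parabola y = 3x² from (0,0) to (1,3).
87/10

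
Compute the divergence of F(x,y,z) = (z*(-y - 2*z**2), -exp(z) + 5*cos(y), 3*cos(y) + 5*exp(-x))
-5*sin(y)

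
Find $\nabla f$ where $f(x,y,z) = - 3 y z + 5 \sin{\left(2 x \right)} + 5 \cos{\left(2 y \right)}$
(10*cos(2*x), -3*z - 10*sin(2*y), -3*y)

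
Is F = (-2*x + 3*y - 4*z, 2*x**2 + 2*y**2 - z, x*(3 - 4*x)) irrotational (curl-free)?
No, ∇×F = (1, 8*x - 7, 4*x - 3)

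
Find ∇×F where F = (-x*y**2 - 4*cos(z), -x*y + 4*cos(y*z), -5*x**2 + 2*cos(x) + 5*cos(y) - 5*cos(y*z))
(4*y*sin(y*z) + 5*z*sin(y*z) - 5*sin(y), 10*x + 2*sin(x) + 4*sin(z), y*(2*x - 1))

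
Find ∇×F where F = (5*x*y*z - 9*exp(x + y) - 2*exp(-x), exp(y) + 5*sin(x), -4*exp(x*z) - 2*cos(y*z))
(2*z*sin(y*z), 5*x*y + 4*z*exp(x*z), -5*x*z + 9*exp(x + y) + 5*cos(x))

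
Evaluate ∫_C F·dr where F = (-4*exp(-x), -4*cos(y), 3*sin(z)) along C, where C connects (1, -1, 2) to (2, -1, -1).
-3*cos(1) - 4*exp(-1) + 3*cos(2) + 4*exp(-2)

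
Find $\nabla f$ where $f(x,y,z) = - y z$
(0, -z, -y)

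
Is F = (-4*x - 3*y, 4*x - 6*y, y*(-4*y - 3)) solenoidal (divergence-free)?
No, ∇·F = -10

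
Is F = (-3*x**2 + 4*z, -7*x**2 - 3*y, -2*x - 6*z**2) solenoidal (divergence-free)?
No, ∇·F = -6*x - 12*z - 3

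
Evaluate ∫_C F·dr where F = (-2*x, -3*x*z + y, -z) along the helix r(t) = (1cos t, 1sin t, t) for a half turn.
-5*pi**2/4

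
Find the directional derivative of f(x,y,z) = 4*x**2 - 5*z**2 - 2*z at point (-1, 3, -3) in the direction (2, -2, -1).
-44/3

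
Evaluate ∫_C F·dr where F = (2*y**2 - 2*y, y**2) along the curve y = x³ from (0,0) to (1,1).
5/42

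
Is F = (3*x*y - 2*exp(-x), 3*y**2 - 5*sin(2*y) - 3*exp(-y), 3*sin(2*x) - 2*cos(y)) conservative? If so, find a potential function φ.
No, ∇×F = (2*sin(y), -6*cos(2*x), -3*x) ≠ 0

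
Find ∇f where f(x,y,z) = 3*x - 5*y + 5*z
(3, -5, 5)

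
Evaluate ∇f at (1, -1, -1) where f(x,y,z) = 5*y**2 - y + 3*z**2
(0, -11, -6)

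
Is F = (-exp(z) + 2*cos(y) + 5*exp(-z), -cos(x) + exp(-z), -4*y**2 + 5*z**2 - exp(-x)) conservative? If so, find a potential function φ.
No, ∇×F = (-8*y + exp(-z), -exp(z) - 5*exp(-z) - exp(-x), sin(x) + 2*sin(y)) ≠ 0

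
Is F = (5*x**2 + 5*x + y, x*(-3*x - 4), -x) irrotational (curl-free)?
No, ∇×F = (0, 1, -6*x - 5)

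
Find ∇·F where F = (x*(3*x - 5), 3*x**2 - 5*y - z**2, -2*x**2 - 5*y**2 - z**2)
6*x - 2*z - 10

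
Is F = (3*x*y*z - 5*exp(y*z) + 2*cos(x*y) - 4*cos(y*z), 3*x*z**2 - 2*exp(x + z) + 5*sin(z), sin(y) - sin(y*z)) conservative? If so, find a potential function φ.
No, ∇×F = (-6*x*z - z*cos(y*z) + 2*exp(x + z) + cos(y) - 5*cos(z), y*(3*x - 5*exp(y*z) + 4*sin(y*z)), -3*x*z + 2*x*sin(x*y) + 3*z**2 + 5*z*exp(y*z) - 4*z*sin(y*z) - 2*exp(x + z)) ≠ 0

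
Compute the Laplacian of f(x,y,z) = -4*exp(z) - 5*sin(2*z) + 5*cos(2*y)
-4*exp(z) + 20*sin(2*z) - 20*cos(2*y)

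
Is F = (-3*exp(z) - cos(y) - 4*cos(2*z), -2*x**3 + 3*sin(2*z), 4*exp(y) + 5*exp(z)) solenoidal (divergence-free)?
No, ∇·F = 5*exp(z)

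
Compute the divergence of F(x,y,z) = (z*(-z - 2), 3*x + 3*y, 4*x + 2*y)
3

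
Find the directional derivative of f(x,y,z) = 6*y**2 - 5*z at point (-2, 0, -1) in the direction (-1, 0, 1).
-5*sqrt(2)/2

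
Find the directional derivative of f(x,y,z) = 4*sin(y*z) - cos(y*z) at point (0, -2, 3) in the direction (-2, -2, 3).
12*sqrt(17)*(-4*cos(6) + sin(6))/17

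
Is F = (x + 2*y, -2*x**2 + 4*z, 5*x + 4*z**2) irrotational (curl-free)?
No, ∇×F = (-4, -5, -4*x - 2)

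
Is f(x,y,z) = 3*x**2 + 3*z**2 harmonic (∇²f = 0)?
No, ∇²f = 12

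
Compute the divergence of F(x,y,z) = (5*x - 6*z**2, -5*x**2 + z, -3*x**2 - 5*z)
0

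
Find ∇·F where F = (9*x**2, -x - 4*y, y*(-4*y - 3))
18*x - 4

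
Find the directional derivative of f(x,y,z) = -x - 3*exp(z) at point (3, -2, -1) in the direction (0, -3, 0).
0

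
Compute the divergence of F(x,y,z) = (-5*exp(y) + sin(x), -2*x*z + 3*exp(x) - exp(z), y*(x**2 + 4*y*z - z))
y*(4*y - 1) + cos(x)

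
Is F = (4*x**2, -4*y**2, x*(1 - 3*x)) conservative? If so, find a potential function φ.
No, ∇×F = (0, 6*x - 1, 0) ≠ 0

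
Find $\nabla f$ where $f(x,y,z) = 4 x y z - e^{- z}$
(4*y*z, 4*x*z, 4*x*y + exp(-z))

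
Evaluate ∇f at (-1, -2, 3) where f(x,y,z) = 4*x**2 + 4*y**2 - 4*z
(-8, -16, -4)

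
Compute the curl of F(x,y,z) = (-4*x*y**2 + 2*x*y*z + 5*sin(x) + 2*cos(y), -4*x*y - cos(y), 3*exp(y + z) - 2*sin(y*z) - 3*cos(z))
(-2*z*cos(y*z) + 3*exp(y + z), 2*x*y, 8*x*y - 2*x*z - 4*y + 2*sin(y))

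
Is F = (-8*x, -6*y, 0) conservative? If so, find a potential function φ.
Yes, F is conservative. φ = -4*x**2 - 3*y**2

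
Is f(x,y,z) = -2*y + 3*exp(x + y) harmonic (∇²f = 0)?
No, ∇²f = 6*exp(x + y)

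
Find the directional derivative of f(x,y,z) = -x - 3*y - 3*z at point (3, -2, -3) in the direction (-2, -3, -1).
sqrt(14)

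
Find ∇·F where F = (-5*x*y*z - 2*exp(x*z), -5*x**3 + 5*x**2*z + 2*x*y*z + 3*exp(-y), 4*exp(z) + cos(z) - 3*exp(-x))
2*x*z - 5*y*z - 2*z*exp(x*z) + 4*exp(z) - sin(z) - 3*exp(-y)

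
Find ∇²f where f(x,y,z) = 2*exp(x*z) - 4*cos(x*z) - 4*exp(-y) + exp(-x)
2*x**2*exp(x*z) + 4*x**2*cos(x*z) + 2*z**2*exp(x*z) + 4*z**2*cos(x*z) - 4*exp(-y) + exp(-x)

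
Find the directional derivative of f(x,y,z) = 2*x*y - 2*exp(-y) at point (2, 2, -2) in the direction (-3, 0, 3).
-2*sqrt(2)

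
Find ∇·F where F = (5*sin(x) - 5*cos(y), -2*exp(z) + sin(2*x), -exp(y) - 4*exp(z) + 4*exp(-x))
-4*exp(z) + 5*cos(x)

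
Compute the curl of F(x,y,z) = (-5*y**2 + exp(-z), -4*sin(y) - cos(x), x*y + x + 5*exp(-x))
(x, -y - 1 - exp(-z) + 5*exp(-x), 10*y + sin(x))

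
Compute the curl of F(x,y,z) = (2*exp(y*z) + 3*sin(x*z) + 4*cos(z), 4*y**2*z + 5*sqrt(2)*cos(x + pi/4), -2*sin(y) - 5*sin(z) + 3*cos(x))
(-4*y**2 - 2*cos(y), 3*x*cos(x*z) + 2*y*exp(y*z) + 3*sin(x) - 4*sin(z), -2*z*exp(y*z) - 5*sqrt(2)*sin(x + pi/4))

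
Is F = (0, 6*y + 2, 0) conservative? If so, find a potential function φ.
Yes, F is conservative. φ = y*(3*y + 2)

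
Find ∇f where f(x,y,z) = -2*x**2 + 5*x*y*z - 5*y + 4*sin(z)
(-4*x + 5*y*z, 5*x*z - 5, 5*x*y + 4*cos(z))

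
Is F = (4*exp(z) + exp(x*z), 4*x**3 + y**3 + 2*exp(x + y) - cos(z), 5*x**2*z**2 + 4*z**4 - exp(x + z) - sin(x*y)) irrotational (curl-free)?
No, ∇×F = (-x*cos(x*y) - sin(z), -10*x*z**2 + x*exp(x*z) + y*cos(x*y) + 4*exp(z) + exp(x + z), 12*x**2 + 2*exp(x + y))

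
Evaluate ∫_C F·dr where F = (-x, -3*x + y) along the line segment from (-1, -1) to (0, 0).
3/2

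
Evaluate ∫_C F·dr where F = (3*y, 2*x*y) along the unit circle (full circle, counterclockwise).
-3*pi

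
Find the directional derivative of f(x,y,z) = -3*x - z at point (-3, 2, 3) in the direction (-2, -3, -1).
sqrt(14)/2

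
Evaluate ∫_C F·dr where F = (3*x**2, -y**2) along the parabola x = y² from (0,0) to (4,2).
184/3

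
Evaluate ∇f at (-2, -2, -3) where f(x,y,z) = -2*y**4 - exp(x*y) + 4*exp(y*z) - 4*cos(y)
(2*exp(4), -12*exp(6) - 4*sin(2) + 64 + 2*exp(4), -8*exp(6))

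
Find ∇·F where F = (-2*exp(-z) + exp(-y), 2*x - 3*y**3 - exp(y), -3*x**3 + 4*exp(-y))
-9*y**2 - exp(y)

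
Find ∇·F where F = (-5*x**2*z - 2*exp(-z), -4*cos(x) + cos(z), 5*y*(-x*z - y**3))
5*x*(-y - 2*z)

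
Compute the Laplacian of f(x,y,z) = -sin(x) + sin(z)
sin(x) - sin(z)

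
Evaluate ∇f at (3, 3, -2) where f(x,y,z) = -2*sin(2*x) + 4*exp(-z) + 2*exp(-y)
(-4*cos(6), -2*exp(-3), -4*exp(2))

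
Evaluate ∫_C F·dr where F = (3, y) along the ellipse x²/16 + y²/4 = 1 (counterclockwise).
0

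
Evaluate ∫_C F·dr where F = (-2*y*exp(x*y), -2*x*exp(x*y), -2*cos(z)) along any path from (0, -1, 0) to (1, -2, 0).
2 - 2*exp(-2)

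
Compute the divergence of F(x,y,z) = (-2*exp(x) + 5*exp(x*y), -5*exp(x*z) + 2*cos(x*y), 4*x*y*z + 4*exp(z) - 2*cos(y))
4*x*y - 2*x*sin(x*y) + 5*y*exp(x*y) - 2*exp(x) + 4*exp(z)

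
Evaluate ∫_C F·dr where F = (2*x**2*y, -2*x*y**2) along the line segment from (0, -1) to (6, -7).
180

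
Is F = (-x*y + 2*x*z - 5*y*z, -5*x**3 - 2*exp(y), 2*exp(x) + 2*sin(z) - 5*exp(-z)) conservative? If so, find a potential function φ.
No, ∇×F = (0, 2*x - 5*y - 2*exp(x), -15*x**2 + x + 5*z) ≠ 0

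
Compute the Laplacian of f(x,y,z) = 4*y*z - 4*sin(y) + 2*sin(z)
4*sin(y) - 2*sin(z)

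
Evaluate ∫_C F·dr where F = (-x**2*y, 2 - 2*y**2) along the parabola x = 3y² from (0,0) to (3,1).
-134/21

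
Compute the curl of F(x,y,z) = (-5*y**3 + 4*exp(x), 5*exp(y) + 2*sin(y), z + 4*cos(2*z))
(0, 0, 15*y**2)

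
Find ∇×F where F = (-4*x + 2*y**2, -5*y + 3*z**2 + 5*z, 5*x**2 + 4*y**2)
(8*y - 6*z - 5, -10*x, -4*y)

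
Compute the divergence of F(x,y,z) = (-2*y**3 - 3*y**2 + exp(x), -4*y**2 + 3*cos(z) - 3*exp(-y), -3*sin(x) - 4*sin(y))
-8*y + exp(x) + 3*exp(-y)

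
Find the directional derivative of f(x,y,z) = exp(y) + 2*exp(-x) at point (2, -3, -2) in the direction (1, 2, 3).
sqrt(14)*(1 - E)*exp(-3)/7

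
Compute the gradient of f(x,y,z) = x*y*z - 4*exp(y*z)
(y*z, z*(x - 4*exp(y*z)), y*(x - 4*exp(y*z)))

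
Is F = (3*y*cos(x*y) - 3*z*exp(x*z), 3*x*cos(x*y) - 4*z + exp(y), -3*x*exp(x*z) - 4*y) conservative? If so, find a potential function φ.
Yes, F is conservative. φ = -4*y*z + exp(y) - 3*exp(x*z) + 3*sin(x*y)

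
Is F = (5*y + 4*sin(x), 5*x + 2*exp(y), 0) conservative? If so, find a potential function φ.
Yes, F is conservative. φ = 5*x*y + 2*exp(y) - 4*cos(x)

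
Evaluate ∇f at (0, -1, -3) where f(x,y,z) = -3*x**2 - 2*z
(0, 0, -2)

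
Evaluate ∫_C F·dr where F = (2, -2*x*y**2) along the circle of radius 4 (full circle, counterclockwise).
-128*pi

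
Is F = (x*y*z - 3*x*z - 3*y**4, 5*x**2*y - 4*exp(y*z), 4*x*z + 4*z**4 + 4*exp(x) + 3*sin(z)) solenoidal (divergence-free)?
No, ∇·F = 5*x**2 + 4*x + y*z + 16*z**3 - 4*z*exp(y*z) - 3*z + 3*cos(z)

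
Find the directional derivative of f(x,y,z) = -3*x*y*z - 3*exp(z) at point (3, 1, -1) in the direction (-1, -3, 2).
3*sqrt(14)*(-8*E - 1)*exp(-1)/7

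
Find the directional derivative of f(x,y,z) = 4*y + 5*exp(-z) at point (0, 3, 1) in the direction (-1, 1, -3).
sqrt(11)*(4*E + 15)*exp(-1)/11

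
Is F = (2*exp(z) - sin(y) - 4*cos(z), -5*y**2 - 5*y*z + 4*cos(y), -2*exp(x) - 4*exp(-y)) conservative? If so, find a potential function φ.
No, ∇×F = (5*y + 4*exp(-y), 2*exp(x) + 2*exp(z) + 4*sin(z), cos(y)) ≠ 0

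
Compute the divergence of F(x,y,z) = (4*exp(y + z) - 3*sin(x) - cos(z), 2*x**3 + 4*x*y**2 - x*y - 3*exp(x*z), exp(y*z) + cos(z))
8*x*y - x + y*exp(y*z) - sin(z) - 3*cos(x)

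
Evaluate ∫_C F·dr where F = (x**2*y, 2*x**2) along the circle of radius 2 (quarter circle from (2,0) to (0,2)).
32/3 - pi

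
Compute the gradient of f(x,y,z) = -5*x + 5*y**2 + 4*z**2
(-5, 10*y, 8*z)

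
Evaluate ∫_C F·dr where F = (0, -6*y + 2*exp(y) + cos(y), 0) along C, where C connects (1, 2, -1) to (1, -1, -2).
-2*exp(2) - sin(2) - sin(1) + 2*exp(-1) + 9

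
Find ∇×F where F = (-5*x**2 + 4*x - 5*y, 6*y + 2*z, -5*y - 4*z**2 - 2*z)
(-7, 0, 5)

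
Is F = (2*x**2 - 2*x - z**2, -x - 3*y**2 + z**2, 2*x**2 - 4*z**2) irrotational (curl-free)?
No, ∇×F = (-2*z, -4*x - 2*z, -1)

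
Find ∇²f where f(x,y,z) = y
0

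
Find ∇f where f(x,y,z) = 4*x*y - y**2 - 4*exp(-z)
(4*y, 4*x - 2*y, 4*exp(-z))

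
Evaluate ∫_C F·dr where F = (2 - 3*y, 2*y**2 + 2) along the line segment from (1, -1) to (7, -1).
30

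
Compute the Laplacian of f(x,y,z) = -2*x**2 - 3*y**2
-10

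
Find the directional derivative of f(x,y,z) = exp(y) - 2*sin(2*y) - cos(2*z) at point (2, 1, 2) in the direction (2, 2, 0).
sqrt(2)*(E - 4*cos(2))/2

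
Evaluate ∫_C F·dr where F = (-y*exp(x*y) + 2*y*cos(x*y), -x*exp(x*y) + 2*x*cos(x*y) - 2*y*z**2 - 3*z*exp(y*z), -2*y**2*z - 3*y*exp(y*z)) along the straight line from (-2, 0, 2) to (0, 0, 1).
0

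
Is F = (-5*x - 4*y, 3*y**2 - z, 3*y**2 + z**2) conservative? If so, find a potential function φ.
No, ∇×F = (6*y + 1, 0, 4) ≠ 0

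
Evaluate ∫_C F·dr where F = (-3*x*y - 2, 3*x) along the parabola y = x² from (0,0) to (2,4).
0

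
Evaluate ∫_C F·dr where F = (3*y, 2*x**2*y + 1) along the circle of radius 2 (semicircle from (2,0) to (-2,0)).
-6*pi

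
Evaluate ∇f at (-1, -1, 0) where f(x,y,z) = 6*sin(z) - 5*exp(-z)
(0, 0, 11)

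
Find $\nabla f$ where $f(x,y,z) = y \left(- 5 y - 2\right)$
(0, -10*y - 2, 0)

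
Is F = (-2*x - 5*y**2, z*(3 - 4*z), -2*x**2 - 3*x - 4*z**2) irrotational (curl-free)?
No, ∇×F = (8*z - 3, 4*x + 3, 10*y)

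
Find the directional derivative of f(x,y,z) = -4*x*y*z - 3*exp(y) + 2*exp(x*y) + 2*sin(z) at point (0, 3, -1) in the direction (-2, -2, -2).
sqrt(3)*(-6 - 2*cos(1)/3 + exp(3))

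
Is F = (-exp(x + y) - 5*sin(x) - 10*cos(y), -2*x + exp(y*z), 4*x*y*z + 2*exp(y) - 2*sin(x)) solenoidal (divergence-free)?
No, ∇·F = 4*x*y + z*exp(y*z) - exp(x + y) - 5*cos(x)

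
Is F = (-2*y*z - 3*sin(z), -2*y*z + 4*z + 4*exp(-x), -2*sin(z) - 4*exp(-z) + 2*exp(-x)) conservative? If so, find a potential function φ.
No, ∇×F = (2*y - 4, -2*y - 3*cos(z) + 2*exp(-x), 2*z - 4*exp(-x)) ≠ 0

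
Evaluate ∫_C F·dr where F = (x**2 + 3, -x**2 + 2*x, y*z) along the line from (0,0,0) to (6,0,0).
90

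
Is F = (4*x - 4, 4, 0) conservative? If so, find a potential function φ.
Yes, F is conservative. φ = 2*x**2 - 4*x + 4*y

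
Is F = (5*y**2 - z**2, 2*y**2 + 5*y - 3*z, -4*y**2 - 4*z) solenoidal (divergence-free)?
No, ∇·F = 4*y + 1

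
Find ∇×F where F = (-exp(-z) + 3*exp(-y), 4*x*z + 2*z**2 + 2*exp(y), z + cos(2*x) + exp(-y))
(-4*x - 4*z - exp(-y), 2*sin(2*x) + exp(-z), 4*z + 3*exp(-y))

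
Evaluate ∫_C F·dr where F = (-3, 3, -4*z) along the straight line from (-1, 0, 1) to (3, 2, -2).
-12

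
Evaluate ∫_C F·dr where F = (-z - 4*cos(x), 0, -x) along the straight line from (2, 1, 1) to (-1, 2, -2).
4*sin(1) + 4*sin(2)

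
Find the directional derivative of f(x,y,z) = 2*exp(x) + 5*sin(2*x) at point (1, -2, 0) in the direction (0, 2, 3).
0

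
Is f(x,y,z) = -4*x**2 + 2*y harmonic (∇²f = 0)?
No, ∇²f = -8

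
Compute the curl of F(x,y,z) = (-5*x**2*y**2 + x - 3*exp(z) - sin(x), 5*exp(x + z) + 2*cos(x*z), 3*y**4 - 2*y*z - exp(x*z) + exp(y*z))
(2*x*sin(x*z) + 12*y**3 + z*exp(y*z) - 2*z - 5*exp(x + z), z*exp(x*z) - 3*exp(z), 10*x**2*y - 2*z*sin(x*z) + 5*exp(x + z))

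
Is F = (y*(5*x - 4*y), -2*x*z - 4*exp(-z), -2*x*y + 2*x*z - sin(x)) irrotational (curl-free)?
No, ∇×F = (-4*exp(-z), 2*y - 2*z + cos(x), -5*x + 8*y - 2*z)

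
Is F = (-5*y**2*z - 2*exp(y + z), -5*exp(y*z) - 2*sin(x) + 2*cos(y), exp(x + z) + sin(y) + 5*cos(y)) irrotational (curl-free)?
No, ∇×F = (5*y*exp(y*z) - 5*sin(y) + cos(y), -5*y**2 - exp(x + z) - 2*exp(y + z), 10*y*z + 2*exp(y + z) - 2*cos(x))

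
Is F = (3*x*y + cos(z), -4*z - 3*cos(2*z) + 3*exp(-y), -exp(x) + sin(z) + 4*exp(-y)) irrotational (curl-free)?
No, ∇×F = (-6*sin(2*z) + 4 - 4*exp(-y), exp(x) - sin(z), -3*x)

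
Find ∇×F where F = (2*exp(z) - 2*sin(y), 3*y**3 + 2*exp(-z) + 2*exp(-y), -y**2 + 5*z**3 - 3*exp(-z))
(-2*y + 2*exp(-z), 2*exp(z), 2*cos(y))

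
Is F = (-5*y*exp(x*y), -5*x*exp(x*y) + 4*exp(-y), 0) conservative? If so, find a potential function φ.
Yes, F is conservative. φ = -5*exp(x*y) - 4*exp(-y)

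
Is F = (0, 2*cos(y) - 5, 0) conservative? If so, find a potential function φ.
Yes, F is conservative. φ = -5*y + 2*sin(y)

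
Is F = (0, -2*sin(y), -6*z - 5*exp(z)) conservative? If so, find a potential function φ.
Yes, F is conservative. φ = -3*z**2 - 5*exp(z) + 2*cos(y)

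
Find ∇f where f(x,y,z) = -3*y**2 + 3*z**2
(0, -6*y, 6*z)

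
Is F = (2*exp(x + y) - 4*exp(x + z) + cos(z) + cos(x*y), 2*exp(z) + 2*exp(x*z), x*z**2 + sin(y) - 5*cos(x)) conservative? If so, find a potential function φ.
No, ∇×F = (-2*x*exp(x*z) - 2*exp(z) + cos(y), -z**2 - 4*exp(x + z) - 5*sin(x) - sin(z), x*sin(x*y) + 2*z*exp(x*z) - 2*exp(x + y)) ≠ 0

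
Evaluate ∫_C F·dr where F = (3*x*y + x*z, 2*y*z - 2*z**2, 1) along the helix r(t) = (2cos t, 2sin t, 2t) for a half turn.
32*pi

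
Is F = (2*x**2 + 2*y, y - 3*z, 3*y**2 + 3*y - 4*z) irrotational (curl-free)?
No, ∇×F = (6*y + 6, 0, -2)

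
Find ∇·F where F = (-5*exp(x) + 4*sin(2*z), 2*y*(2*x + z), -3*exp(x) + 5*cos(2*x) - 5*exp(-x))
4*x + 2*z - 5*exp(x)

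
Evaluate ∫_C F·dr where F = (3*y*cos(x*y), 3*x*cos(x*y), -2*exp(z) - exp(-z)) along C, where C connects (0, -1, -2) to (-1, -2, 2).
-6*sinh(2) + 3*sin(2)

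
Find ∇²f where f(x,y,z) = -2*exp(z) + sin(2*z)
-2*exp(z) - 4*sin(2*z)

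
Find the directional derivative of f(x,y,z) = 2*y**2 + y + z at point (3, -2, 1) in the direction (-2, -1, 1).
4*sqrt(6)/3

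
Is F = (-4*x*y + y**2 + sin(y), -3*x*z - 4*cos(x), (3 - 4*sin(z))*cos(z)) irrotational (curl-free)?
No, ∇×F = (3*x, 0, 4*x - 2*y - 3*z + 4*sin(x) - cos(y))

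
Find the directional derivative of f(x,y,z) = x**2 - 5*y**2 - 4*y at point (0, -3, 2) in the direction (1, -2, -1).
-26*sqrt(6)/3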